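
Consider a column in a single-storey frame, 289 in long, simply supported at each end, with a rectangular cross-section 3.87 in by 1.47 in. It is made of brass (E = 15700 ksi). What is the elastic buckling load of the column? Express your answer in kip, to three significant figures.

Buckling occurs about the weak axis: I_min = h·b³/12 with b = 1.47 in (the shorter side).
I_min = 3.87×1.47³/12 = 1.024 in⁴
Effective length L_e = K·L = 1 × 289 = 289.0 in
P_cr = π²EI / L_e² = π² × 15700×10³ × 1.024 / 289.0² = 1.901×10^3 lb

P_cr ≈ 1.90 kip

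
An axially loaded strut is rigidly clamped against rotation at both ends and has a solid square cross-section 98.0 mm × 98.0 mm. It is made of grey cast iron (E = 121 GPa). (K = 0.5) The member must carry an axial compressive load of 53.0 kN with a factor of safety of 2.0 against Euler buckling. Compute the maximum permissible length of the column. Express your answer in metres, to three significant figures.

L_max ≈ 18.6 m

I = a⁴/12 = 98.0⁴/12 = 7.686×10^6 mm⁴
I = 7.686×10^-6 m⁴
Required critical load P_cr = n·P = 2.0 × 53.0 = 106.0 kN = 1.060×10^5 N
From P_cr = π²EI/(K·L)²:  L = (1/K)·√(π²EI/P_cr) = (1/0.5)·√(π²×1.21×10^11×7.686×10^-6/1.060×10^5)
L = 18.6 m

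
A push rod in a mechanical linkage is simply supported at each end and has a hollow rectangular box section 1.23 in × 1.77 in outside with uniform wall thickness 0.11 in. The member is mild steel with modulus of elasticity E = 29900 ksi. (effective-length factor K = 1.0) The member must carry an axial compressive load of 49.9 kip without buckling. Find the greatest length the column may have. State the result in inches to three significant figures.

L_max ≈ 28.9 in

Inner dimensions: h_i = 1.77 − 2×0.11 = 1.550 in, b_i = 1.23 − 2×0.11 = 1.010 in
Weak-axis I_min = (h_o·b_o³ − h_i·b_i³)/12 with b_o = 1.23, b_i = 1.010 in (shorter outer/inner sides).
I_min = (1.77×1.23³ − 1.550×1.010³)/12 = 0.1414 in⁴
At the buckling limit P_cr = P = 4.990×10^4 lb
From P_cr = π²EI/(K·L)²:  L = (1/K)·√(π²EI/P_cr) = (1/1)·√(π²×2.99×10^7×0.1414/4.990×10^4)
L = 28.9 in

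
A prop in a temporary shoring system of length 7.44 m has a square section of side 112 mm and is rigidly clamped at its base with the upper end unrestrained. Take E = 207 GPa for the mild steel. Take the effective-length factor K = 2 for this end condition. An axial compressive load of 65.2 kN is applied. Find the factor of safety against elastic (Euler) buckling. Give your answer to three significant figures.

n ≈ 1.86

I = a⁴/12 = 112⁴/12 = 1.311×10^7 mm⁴
I = 1.311×10^7 mm⁴ = 1.311×10^-5 m⁴
Effective length L_e = K·L = 2 × 7.44 = 14.88 m
P_cr = π²EI / L_e² = π² × 207×10⁹ × 1.311×10^-5 / 14.88² = 1.210×10^5 N
Factor of safety n = P_cr / P = 120.99 / 65.2 = 1.86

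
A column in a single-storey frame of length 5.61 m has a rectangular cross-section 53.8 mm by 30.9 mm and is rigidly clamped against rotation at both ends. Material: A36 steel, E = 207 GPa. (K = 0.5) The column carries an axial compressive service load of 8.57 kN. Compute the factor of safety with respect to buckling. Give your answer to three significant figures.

Buckling occurs about the weak axis: I_min = h·b³/12 with b = 30.9 mm (the shorter side).
I_min = 53.8×30.9³/12 = 1.323×10^5 mm⁴
I = 1.323×10^5 mm⁴ = 1.323×10^-7 m⁴
Effective length L_e = K·L = 0.5 × 5.61 = 2.805 m
P_cr = π²EI / L_e² = π² × 207×10⁹ × 1.323×10^-7 / 2.805² = 3.435×10^4 N
Factor of safety n = P_cr / P = 34.346 / 8.57 = 4.01

n ≈ 4.01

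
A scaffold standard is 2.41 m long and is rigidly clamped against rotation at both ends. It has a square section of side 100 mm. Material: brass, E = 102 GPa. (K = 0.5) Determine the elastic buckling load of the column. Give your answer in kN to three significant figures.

I = a⁴/12 = 100⁴/12 = 8.333×10^6 mm⁴
I = 8.333×10^6 mm⁴ = 8.333×10^-6 m⁴
Effective length L_e = K·L = 0.5 × 2.41 = 1.205 m
P_cr = π²EI / L_e² = π² × 102×10⁹ × 8.333×10^-6 / 1.205² = 5.778×10^6 N

P_cr ≈ 5780 kN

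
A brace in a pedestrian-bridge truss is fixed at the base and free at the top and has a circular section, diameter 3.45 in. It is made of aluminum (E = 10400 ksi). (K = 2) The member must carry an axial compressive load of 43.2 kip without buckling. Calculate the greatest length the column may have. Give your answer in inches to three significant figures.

I = πd⁴/64 = π×3.45⁴/64 = 6.954 in⁴
At the buckling limit P_cr = P = 4.320×10^4 lb
From P_cr = π²EI/(K·L)²:  L = (1/K)·√(π²EI/P_cr) = (1/2)·√(π²×1.04×10^7×6.954/4.320×10^4)
L = 64.3 in

L_max ≈ 64.3 in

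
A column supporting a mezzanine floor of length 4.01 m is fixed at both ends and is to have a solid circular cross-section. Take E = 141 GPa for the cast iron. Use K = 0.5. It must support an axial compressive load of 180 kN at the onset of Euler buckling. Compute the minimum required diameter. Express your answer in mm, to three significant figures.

d ≈ 57.0 mm

L_e = K·L = 0.5 × 4.01 = 2.005 m
Required I = P_cr·L_e²/(π²E) = 1.800×10^5 × 2.005² / (π² × 1.41×10^11) = 5.200×10^-7 m⁴
I_req = 5.200×10^5 mm⁴
Solid circle: I = πd⁴/64  ⇒  d = (64I/π)^(1/4) = (64×5.200×10^5/π)^(1/4) = 57.0 mm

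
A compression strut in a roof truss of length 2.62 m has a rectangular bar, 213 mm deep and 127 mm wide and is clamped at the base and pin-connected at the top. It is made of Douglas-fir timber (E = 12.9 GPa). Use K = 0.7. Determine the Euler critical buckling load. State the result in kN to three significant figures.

P_cr ≈ 1380 kN

Buckling occurs about the weak axis: I_min = h·b³/12 with b = 127 mm (the shorter side).
I_min = 213×127³/12 = 3.636×10^7 mm⁴
I = 3.636×10^7 mm⁴ = 3.636×10^-5 m⁴
Effective length L_e = K·L = 0.7 × 2.62 = 1.834 m
P_cr = π²EI / L_e² = π² × 12.9×10⁹ × 3.636×10^-5 / 1.834² = 1.376×10^6 N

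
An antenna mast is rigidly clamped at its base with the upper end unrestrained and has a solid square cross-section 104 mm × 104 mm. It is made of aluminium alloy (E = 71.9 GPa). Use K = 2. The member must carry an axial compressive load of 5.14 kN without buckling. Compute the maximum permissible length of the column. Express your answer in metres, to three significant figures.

I = a⁴/12 = 104⁴/12 = 9.749×10^6 mm⁴
I = 9.749×10^-6 m⁴
At the buckling limit P_cr = P = 5.140×10^3 N
From P_cr = π²EI/(K·L)²:  L = (1/K)·√(π²EI/P_cr) = (1/2)·√(π²×7.19×10^10×9.749×10^-6/5.140×10^3)
L = 18.3 m

L_max ≈ 18.3 m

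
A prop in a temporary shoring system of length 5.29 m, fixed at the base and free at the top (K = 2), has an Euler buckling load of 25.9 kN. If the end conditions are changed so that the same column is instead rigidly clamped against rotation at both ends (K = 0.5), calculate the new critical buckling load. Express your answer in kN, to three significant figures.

P_cr ≈ 414 kN

P_cr ∝ 1/K², so P_cr,new = P_cr,old × (K_old/K_new)² = 25.9 × (2/0.5)²
= 25.9 × 16.00 = 414 kN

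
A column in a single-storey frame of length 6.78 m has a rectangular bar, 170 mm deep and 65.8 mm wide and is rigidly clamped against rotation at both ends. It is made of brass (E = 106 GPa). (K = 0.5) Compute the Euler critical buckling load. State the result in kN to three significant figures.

Buckling occurs about the weak axis: I_min = h·b³/12 with b = 65.8 mm (the shorter side).
I_min = 170×65.8³/12 = 4.036×10^6 mm⁴
I = 4.036×10^6 mm⁴ = 4.036×10^-6 m⁴
Effective length L_e = K·L = 0.5 × 6.78 = 3.390 m
P_cr = π²EI / L_e² = π² × 106×10⁹ × 4.036×10^-6 / 3.390² = 3.674×10^5 N

P_cr ≈ 367 kN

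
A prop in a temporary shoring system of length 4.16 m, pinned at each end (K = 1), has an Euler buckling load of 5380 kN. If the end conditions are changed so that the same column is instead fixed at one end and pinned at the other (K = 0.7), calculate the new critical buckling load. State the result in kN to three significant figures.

P_cr ≈ 11000 kN

P_cr ∝ 1/K², so P_cr,new = P_cr,old × (K_old/K_new)² = 5380 × (1/0.7)²
= 5380 × 2.041 = 11000 kN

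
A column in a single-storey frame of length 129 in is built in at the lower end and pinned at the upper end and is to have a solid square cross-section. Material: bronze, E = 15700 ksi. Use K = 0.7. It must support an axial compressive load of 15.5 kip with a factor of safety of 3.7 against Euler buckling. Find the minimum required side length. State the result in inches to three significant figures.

Required P_cr = n·P = 3.7 × 15.5 = 57.35 kip
L_e = K·L = 0.7 × 129 = 90.30 in
Required I = P_cr·L_e²/(π²E) = 5.735×10^4 × 90.30² / (π² × 1.57×10^7) = 3.018 in⁴
Solid square: I = a⁴/12  ⇒  a = (12I)^(1/4) = (12×3.018)^(1/4) = 2.45 in

a ≈ 2.45 in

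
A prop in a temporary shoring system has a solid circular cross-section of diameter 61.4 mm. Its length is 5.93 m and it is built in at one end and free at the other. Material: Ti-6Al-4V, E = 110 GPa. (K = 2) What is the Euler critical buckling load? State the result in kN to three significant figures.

P_cr ≈ 5.38 kN

I = πd⁴/64 = π×61.4⁴/64 = 6.977×10^5 mm⁴
I = 6.977×10^5 mm⁴ = 6.977×10^-7 m⁴
Effective length L_e = K·L = 2 × 5.93 = 11.86 m
P_cr = π²EI / L_e² = π² × 110×10⁹ × 6.977×10^-7 / 11.86² = 5.385×10^3 N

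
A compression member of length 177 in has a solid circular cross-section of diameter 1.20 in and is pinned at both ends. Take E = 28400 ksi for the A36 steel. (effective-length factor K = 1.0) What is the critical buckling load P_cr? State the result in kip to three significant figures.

I = πd⁴/64 = π×1.20⁴/64 = 0.1018 in⁴
Effective length L_e = K·L = 1 × 177 = 177.0 in
P_cr = π²EI / L_e² = π² × 28400×10³ × 0.1018 / 177.0² = 910.7 lb

P_cr ≈ 0.911 kip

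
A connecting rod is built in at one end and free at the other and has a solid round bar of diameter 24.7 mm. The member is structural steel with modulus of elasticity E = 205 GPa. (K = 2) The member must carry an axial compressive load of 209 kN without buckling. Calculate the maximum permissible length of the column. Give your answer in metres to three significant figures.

L_max ≈ 0.210 m

I = πd⁴/64 = π×24.7⁴/64 = 1.827×10^4 mm⁴
I = 1.827×10^-8 m⁴
At the buckling limit P_cr = P = 2.090×10^5 N
From P_cr = π²EI/(K·L)²:  L = (1/K)·√(π²EI/P_cr) = (1/2)·√(π²×2.05×10^11×1.827×10^-8/2.090×10^5)
L = 0.210 m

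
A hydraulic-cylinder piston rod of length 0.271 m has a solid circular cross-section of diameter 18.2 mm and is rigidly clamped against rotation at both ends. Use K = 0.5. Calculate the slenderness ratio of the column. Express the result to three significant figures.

λ ≈ 29.8

For a solid circle r = d/4 = 18.2/4 = 4.550 mm
L_e = K·L = 0.5 × 0.271 m = 0.1355 m = 135.50 mm
λ = L_e / r_min = 135.50 / 4.550 = 29.8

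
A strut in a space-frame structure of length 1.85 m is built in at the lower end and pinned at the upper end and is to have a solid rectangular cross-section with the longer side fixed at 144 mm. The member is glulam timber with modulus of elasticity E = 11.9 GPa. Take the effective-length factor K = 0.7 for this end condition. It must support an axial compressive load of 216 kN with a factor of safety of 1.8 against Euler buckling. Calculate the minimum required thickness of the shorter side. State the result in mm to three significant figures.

b ≈ 77.3 mm

Required P_cr = n·P = 1.8 × 216 = 388.8 kN
L_e = K·L = 0.7 × 1.85 = 1.295 m
Required I = P_cr·L_e²/(π²E) = 3.888×10^5 × 1.295² / (π² × 1.19×10^10) = 5.552×10^-6 m⁴
I_req = 5.552×10^6 mm⁴
Rectangle, weak axis: I_min = h·b³/12 with h = 144 mm fixed  ⇒  b = (12I/h)^(1/3) = 77.3 mm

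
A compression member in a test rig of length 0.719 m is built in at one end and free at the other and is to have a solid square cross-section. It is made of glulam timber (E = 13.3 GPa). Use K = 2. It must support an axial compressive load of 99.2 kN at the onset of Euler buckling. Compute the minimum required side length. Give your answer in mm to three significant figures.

L_e = K·L = 2 × 0.719 = 1.438 m
Required I = P_cr·L_e²/(π²E) = 9.920×10^4 × 1.438² / (π² × 1.33×10^10) = 1.563×10^-6 m⁴
I_req = 1.563×10^6 mm⁴
Solid square: I = a⁴/12  ⇒  a = (12I)^(1/4) = (12×1.563×10^6)^(1/4) = 65.8 mm

a ≈ 65.8 mm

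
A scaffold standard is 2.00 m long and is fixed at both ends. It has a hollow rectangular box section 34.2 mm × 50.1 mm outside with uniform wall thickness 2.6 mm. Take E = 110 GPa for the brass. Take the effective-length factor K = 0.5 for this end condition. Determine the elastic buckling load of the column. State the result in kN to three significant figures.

Inner dimensions: h_i = 50.1 − 2×2.6 = 44.90 mm, b_i = 34.2 − 2×2.6 = 29.00 mm
Weak-axis I_min = (h_o·b_o³ − h_i·b_i³)/12 with b_o = 34.2, b_i = 29.00 mm (shorter outer/inner sides).
I_min = (50.1×34.2³ − 44.90×29.00³)/12 = 7.575×10^4 mm⁴
I = 7.575×10^4 mm⁴ = 7.575×10^-8 m⁴
Effective length L_e = K·L = 0.5 × 2.00 = 1.000 m
P_cr = π²EI / L_e² = π² × 110×10⁹ × 7.575×10^-8 / 1.000² = 8.224×10^4 N

P_cr ≈ 82.2 kN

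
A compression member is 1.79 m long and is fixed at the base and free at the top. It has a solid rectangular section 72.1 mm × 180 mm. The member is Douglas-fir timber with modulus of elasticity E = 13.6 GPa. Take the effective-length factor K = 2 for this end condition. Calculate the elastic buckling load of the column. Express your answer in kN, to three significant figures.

Buckling occurs about the weak axis: I_min = h·b³/12 with b = 72.1 mm (the shorter side).
I_min = 180×72.1³/12 = 5.622×10^6 mm⁴
I = 5.622×10^6 mm⁴ = 5.622×10^-6 m⁴
Effective length L_e = K·L = 2 × 1.79 = 3.580 m
P_cr = π²EI / L_e² = π² × 13.6×10⁹ × 5.622×10^-6 / 3.580² = 5.888×10^4 N

P_cr ≈ 58.9 kN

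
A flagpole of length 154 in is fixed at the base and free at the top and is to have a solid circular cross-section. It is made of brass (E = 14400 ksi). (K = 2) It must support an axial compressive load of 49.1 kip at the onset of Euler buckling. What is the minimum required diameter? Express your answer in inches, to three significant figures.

d ≈ 5.08 in

L_e = K·L = 2 × 154 = 308.0 in
Required I = P_cr·L_e²/(π²E) = 4.910×10^4 × 308.0² / (π² × 1.44×10^7) = 32.77 in⁴
Solid circle: I = πd⁴/64  ⇒  d = (64I/π)^(1/4) = (64×32.77/π)^(1/4) = 5.08 in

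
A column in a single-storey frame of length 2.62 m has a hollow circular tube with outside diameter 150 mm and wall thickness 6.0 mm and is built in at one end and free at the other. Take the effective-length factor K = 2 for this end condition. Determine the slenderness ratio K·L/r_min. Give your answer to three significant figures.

λ ≈ 103

Inner diameter d_i = 150 − 2×6.0 = 138.0 mm
I = π(d_o⁴ − d_i⁴)/64 = π(150⁴ − 138.0⁴)/64 = 7.048×10^6 mm⁴
A = 2.714×10^3 mm²;  r_min = √(I/A) = √(7.048×10^6/2.714×10^3) = 50.96 mm
L_e = K·L = 2 × 2.62 m = 5.240 m = 5240.0 mm
λ = L_e / r_min = 5240.0 / 50.96 = 103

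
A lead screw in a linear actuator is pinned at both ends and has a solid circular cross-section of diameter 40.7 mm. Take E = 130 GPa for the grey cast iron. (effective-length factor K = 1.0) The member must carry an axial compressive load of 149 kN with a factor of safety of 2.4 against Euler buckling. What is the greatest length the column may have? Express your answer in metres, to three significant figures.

L_max ≈ 0.695 m

I = πd⁴/64 = π×40.7⁴/64 = 1.347×10^5 mm⁴
I = 1.347×10^-7 m⁴
Required critical load P_cr = n·P = 2.4 × 149 = 357.6 kN = 3.576×10^5 N
From P_cr = π²EI/(K·L)²:  L = (1/K)·√(π²EI/P_cr) = (1/1)·√(π²×1.30×10^11×1.347×10^-7/3.576×10^5)
L = 0.695 m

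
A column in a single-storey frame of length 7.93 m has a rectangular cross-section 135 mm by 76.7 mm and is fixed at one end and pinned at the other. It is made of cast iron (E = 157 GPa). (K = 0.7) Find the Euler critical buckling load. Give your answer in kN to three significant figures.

Buckling occurs about the weak axis: I_min = h·b³/12 with b = 76.7 mm (the shorter side).
I_min = 135×76.7³/12 = 5.076×10^6 mm⁴
I = 5.076×10^6 mm⁴ = 5.076×10^-6 m⁴
Effective length L_e = K·L = 0.7 × 7.93 = 5.551 m
P_cr = π²EI / L_e² = π² × 157×10⁹ × 5.076×10^-6 / 5.551² = 2.553×10^5 N

P_cr ≈ 255 kN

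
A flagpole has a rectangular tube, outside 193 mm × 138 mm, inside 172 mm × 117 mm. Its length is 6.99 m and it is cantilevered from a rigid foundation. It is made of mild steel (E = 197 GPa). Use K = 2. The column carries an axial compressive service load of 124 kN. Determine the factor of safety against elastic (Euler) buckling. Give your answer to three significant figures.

Weak-axis I_min = (h_o·b_o³ − h_i·b_i³)/12 with b_o = 138, b_i = 117.0 mm (shorter outer/inner sides).
I_min = (193×138³ − 172.0×117.0³)/12 = 1.931×10^7 mm⁴
I = 1.931×10^7 mm⁴ = 1.931×10^-5 m⁴
Effective length L_e = K·L = 2 × 6.99 = 13.98 m
P_cr = π²EI / L_e² = π² × 197×10⁹ × 1.931×10^-5 / 13.98² = 1.921×10^5 N
Factor of safety n = P_cr / P = 192.12 / 124 = 1.55

n ≈ 1.55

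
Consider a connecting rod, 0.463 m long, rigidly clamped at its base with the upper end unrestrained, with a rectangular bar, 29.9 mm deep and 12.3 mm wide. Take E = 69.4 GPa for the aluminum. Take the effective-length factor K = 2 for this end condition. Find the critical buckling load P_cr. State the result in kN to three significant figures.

Buckling occurs about the weak axis: I_min = h·b³/12 with b = 12.3 mm (the shorter side).
I_min = 29.9×12.3³/12 = 4.637×10^3 mm⁴
I = 4.637×10^3 mm⁴ = 4.637×10^-9 m⁴
Effective length L_e = K·L = 2 × 0.463 = 0.9260 m
P_cr = π²EI / L_e² = π² × 69.4×10⁹ × 4.637×10^-9 / 0.9260² = 3.704×10^3 N

P_cr ≈ 3.70 kN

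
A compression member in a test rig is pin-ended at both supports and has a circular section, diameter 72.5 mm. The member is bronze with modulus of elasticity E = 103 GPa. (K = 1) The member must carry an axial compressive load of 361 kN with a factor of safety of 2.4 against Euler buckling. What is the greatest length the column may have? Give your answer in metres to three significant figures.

L_max ≈ 1.26 m

I = πd⁴/64 = π×72.5⁴/64 = 1.356×10^6 mm⁴
I = 1.356×10^-6 m⁴
Required critical load P_cr = n·P = 2.4 × 361 = 866.4 kN = 8.664×10^5 N
From P_cr = π²EI/(K·L)²:  L = (1/K)·√(π²EI/P_cr) = (1/1)·√(π²×1.03×10^11×1.356×10^-6/8.664×10^5)
L = 1.26 m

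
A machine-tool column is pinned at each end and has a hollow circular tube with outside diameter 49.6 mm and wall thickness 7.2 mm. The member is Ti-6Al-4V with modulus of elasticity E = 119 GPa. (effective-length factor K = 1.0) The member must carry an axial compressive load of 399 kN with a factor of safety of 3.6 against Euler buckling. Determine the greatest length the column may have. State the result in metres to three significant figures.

L_max ≈ 0.426 m

Inner diameter d_i = 49.6 − 2×7.2 = 35.20 mm
I = π(d_o⁴ − d_i⁴)/64 = π(49.6⁴ − 35.20⁴)/64 = 2.217×10^5 mm⁴
I = 2.217×10^-7 m⁴
Required critical load P_cr = n·P = 3.6 × 399 = 1436 kN = 1.436×10^6 N
From P_cr = π²EI/(K·L)²:  L = (1/K)·√(π²EI/P_cr) = (1/1)·√(π²×1.19×10^11×2.217×10^-7/1.436×10^6)
L = 0.426 m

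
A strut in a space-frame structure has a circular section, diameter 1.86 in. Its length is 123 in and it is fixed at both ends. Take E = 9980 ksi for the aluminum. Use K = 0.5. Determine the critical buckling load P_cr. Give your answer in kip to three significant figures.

P_cr ≈ 15.3 kip

I = πd⁴/64 = π×1.86⁴/64 = 0.5875 in⁴
Effective length L_e = K·L = 0.5 × 123 = 61.50 in
P_cr = π²EI / L_e² = π² × 9980×10³ × 0.5875 / 61.50² = 1.530×10^4 lb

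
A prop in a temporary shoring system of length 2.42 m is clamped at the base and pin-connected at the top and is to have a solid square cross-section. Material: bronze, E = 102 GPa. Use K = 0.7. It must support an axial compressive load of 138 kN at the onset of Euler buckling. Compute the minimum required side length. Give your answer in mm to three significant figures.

L_e = K·L = 0.7 × 2.42 = 1.694 m
Required I = P_cr·L_e²/(π²E) = 1.380×10^5 × 1.694² / (π² × 1.02×10^11) = 3.934×10^-7 m⁴
I_req = 3.934×10^5 mm⁴
Solid square: I = a⁴/12  ⇒  a = (12I)^(1/4) = (12×3.934×10^5)^(1/4) = 46.6 mm

a ≈ 46.6 mm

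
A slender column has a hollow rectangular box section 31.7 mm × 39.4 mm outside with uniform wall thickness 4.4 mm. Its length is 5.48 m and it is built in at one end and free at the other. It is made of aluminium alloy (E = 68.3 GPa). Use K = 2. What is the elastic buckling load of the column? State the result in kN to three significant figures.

Inner dimensions: h_i = 39.4 − 2×4.4 = 30.60 mm, b_i = 31.7 − 2×4.4 = 22.90 mm
Weak-axis I_min = (h_o·b_o³ − h_i·b_i³)/12 with b_o = 31.7, b_i = 22.90 mm (shorter outer/inner sides).
I_min = (39.4×31.7³ − 30.60×22.90³)/12 = 7.397×10^4 mm⁴
I = 7.397×10^4 mm⁴ = 7.397×10^-8 m⁴
Effective length L_e = K·L = 2 × 5.48 = 10.96 m
P_cr = π²EI / L_e² = π² × 68.3×10⁹ × 7.397×10^-8 / 10.96² = 415.1 N

P_cr ≈ 0.415 kN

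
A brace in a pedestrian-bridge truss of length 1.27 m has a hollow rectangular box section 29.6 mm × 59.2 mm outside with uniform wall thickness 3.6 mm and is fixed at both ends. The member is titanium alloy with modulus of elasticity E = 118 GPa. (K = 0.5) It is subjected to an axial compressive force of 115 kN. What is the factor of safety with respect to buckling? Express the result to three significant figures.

n ≈ 1.99

Inner dimensions: h_i = 59.2 − 2×3.6 = 52.00 mm, b_i = 29.6 − 2×3.6 = 22.40 mm
Weak-axis I_min = (h_o·b_o³ − h_i·b_i³)/12 with b_o = 29.6, b_i = 22.40 mm (shorter outer/inner sides).
I_min = (59.2×29.6³ − 52.00×22.40³)/12 = 7.924×10^4 mm⁴
I = 7.924×10^4 mm⁴ = 7.924×10^-8 m⁴
Effective length L_e = K·L = 0.5 × 1.27 = 0.6350 m
P_cr = π²EI / L_e² = π² × 118×10⁹ × 7.924×10^-8 / 0.6350² = 2.289×10^5 N
Factor of safety n = P_cr / P = 228.86 / 115 = 1.99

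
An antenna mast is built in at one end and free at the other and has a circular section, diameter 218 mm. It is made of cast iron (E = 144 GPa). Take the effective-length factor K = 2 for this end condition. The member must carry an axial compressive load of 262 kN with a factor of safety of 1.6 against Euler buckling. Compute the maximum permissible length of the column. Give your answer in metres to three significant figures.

L_max ≈ 9.69 m

I = πd⁴/64 = π×218⁴/64 = 1.109×10^8 mm⁴
I = 1.109×10^-4 m⁴
Required critical load P_cr = n·P = 1.6 × 262 = 419.2 kN = 4.192×10^5 N
From P_cr = π²EI/(K·L)²:  L = (1/K)·√(π²EI/P_cr) = (1/2)·√(π²×1.44×10^11×1.109×10^-4/4.192×10^5)
L = 9.69 m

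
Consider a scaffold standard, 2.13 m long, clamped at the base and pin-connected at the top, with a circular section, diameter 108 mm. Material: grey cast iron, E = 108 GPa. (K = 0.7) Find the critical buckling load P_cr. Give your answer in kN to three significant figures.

I = πd⁴/64 = π×108⁴/64 = 6.678×10^6 mm⁴
I = 6.678×10^6 mm⁴ = 6.678×10^-6 m⁴
Effective length L_e = K·L = 0.7 × 2.13 = 1.491 m
P_cr = π²EI / L_e² = π² × 108×10⁹ × 6.678×10^-6 / 1.491² = 3.202×10^6 N

P_cr ≈ 3200 kN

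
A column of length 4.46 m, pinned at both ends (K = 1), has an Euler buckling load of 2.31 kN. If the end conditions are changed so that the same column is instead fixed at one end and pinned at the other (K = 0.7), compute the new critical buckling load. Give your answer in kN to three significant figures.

P_cr ∝ 1/K², so P_cr,new = P_cr,old × (K_old/K_new)² = 2.31 × (1/0.7)²
= 2.31 × 2.041 = 4.71 kN

P_cr ≈ 4.71 kN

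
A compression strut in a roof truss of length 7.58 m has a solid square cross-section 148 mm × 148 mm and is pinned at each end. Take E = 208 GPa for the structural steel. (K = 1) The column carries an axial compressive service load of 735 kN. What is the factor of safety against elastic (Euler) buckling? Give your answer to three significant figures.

I = a⁴/12 = 148⁴/12 = 3.998×10^7 mm⁴
I = 3.998×10^7 mm⁴ = 3.998×10^-5 m⁴
Effective length L_e = K·L = 1 × 7.58 = 7.580 m
P_cr = π²EI / L_e² = π² × 208×10⁹ × 3.998×10^-5 / 7.580² = 1.429×10^6 N
Factor of safety n = P_cr / P = 1428.5 / 735 = 1.94

n ≈ 1.94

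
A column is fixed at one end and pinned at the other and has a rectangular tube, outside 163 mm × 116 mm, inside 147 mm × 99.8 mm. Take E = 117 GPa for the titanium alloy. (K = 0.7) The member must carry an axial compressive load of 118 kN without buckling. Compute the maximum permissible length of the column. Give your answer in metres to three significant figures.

L_max ≈ 13.4 m

Weak-axis I_min = (h_o·b_o³ − h_i·b_i³)/12 with b_o = 116, b_i = 99.80 mm (shorter outer/inner sides).
I_min = (163×116³ − 147.0×99.80³)/12 = 9.026×10^6 mm⁴
I = 9.026×10^-6 m⁴
At the buckling limit P_cr = P = 1.180×10^5 N
From P_cr = π²EI/(K·L)²:  L = (1/K)·√(π²EI/P_cr) = (1/0.7)·√(π²×1.17×10^11×9.026×10^-6/1.180×10^5)
L = 13.4 m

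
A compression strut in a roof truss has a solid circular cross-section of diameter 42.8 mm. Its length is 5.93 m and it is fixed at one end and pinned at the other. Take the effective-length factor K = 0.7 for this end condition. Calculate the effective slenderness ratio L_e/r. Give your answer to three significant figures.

λ ≈ 388

For a solid circle r = d/4 = 42.8/4 = 10.70 mm
L_e = K·L = 0.7 × 5.93 m = 4.151 m = 4151.0 mm
λ = L_e / r_min = 4151.0 / 10.70 = 388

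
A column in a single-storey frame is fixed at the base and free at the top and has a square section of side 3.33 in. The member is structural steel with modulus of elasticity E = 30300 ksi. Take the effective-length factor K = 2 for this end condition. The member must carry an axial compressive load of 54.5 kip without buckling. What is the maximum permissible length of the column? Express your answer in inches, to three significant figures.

I = a⁴/12 = 3.33⁴/12 = 10.25 in⁴
At the buckling limit P_cr = P = 5.450×10^4 lb
From P_cr = π²EI/(K·L)²:  L = (1/K)·√(π²EI/P_cr) = (1/2)·√(π²×3.03×10^7×10.25/5.450×10^4)
L = 119 in

L_max ≈ 119 in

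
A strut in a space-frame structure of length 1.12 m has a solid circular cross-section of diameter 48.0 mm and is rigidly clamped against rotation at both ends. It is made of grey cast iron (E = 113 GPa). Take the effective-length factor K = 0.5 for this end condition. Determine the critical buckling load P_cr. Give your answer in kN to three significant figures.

I = πd⁴/64 = π×48.0⁴/64 = 2.606×10^5 mm⁴
I = 2.606×10^5 mm⁴ = 2.606×10^-7 m⁴
Effective length L_e = K·L = 0.5 × 1.12 = 0.5600 m
P_cr = π²EI / L_e² = π² × 113×10⁹ × 2.606×10^-7 / 0.5600² = 9.267×10^5 N

P_cr ≈ 927 kN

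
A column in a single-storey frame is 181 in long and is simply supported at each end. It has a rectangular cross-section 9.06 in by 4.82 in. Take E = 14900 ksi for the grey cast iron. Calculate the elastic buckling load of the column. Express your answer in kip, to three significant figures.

Buckling occurs about the weak axis: I_min = h·b³/12 with b = 4.82 in (the shorter side).
I_min = 9.06×4.82³/12 = 84.55 in⁴
Effective length L_e = K·L = 1 × 181 = 181.0 in
P_cr = π²EI / L_e² = π² × 14900×10³ × 84.55 / 181.0² = 3.795×10^5 lb

P_cr ≈ 380 kip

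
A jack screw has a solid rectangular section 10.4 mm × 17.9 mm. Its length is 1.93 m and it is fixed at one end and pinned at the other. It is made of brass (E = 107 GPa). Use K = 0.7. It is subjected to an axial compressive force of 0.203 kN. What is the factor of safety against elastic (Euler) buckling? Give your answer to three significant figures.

Buckling occurs about the weak axis: I_min = h·b³/12 with b = 10.4 mm (the shorter side).
I_min = 17.9×10.4³/12 = 1.678×10^3 mm⁴
I = 1.678×10^3 mm⁴ = 1.678×10^-9 m⁴
Effective length L_e = K·L = 0.7 × 1.93 = 1.351 m
P_cr = π²EI / L_e² = π² × 107×10⁹ × 1.678×10^-9 / 1.351² = 970.8 N
Factor of safety n = P_cr / P = 0.97083 / 0.203 = 4.78

n ≈ 4.78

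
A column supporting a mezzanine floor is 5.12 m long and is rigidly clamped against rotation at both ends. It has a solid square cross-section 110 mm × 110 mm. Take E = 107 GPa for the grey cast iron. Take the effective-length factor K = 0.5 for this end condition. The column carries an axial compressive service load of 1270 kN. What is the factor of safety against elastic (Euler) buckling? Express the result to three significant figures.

n ≈ 1.55

I = a⁴/12 = 110⁴/12 = 1.220×10^7 mm⁴
I = 1.220×10^7 mm⁴ = 1.220×10^-5 m⁴
Effective length L_e = K·L = 0.5 × 5.12 = 2.560 m
P_cr = π²EI / L_e² = π² × 107×10⁹ × 1.220×10^-5 / 2.560² = 1.966×10^6 N
Factor of safety n = P_cr / P = 1966.0 / 1270 = 1.55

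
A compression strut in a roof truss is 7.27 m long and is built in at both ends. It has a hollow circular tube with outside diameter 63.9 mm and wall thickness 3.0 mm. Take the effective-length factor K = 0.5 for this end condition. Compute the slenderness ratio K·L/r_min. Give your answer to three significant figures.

Inner diameter d_i = 63.9 − 2×3.0 = 57.90 mm
I = π(d_o⁴ − d_i⁴)/64 = π(63.9⁴ − 57.90⁴)/64 = 2.667×10^5 mm⁴
A = 574.0 mm²;  r_min = √(I/A) = √(2.667×10^5/574.0) = 21.56 mm
L_e = K·L = 0.5 × 7.27 m = 3.635 m = 3635.0 mm
λ = L_e / r_min = 3635.0 / 21.56 = 169

λ ≈ 169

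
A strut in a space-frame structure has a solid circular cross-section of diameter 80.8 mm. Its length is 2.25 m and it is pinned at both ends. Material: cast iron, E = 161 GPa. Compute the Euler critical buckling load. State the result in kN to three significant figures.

I = πd⁴/64 = π×80.8⁴/64 = 2.092×10^6 mm⁴
I = 2.092×10^6 mm⁴ = 2.092×10^-6 m⁴
Effective length L_e = K·L = 1 × 2.25 = 2.250 m
P_cr = π²EI / L_e² = π² × 161×10⁹ × 2.092×10^-6 / 2.250² = 6.567×10^5 N

P_cr ≈ 657 kN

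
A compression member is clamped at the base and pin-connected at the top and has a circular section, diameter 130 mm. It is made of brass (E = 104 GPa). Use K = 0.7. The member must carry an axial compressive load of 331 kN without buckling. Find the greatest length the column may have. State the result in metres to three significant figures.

L_max ≈ 9.42 m

I = πd⁴/64 = π×130⁴/64 = 1.402×10^7 mm⁴
I = 1.402×10^-5 m⁴
At the buckling limit P_cr = P = 3.310×10^5 N
From P_cr = π²EI/(K·L)²:  L = (1/K)·√(π²EI/P_cr) = (1/0.7)·√(π²×1.04×10^11×1.402×10^-5/3.310×10^5)
L = 9.42 m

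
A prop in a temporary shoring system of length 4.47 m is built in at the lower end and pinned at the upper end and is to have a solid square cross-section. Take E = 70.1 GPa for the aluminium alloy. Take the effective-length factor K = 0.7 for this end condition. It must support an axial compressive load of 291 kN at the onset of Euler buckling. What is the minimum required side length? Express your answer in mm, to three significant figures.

a ≈ 83.8 mm

L_e = K·L = 0.7 × 4.47 = 3.129 m
Required I = P_cr·L_e²/(π²E) = 2.910×10^5 × 3.129² / (π² × 7.01×10^10) = 4.118×10^-6 m⁴
I_req = 4.118×10^6 mm⁴
Solid square: I = a⁴/12  ⇒  a = (12I)^(1/4) = (12×4.118×10^6)^(1/4) = 83.8 mm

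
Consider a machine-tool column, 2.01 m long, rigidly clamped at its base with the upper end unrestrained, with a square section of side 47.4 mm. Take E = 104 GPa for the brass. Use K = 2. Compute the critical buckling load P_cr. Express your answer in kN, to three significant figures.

P_cr ≈ 26.7 kN

I = a⁴/12 = 47.4⁴/12 = 4.207×10^5 mm⁴
I = 4.207×10^5 mm⁴ = 4.207×10^-7 m⁴
Effective length L_e = K·L = 2 × 2.01 = 4.020 m
P_cr = π²EI / L_e² = π² × 104×10⁹ × 4.207×10^-7 / 4.020² = 2.672×10^4 N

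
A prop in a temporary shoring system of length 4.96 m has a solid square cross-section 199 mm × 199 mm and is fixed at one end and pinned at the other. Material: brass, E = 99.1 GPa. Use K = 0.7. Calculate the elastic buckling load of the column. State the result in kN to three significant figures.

I = a⁴/12 = 199⁴/12 = 1.307×10^8 mm⁴
I = 1.307×10^8 mm⁴ = 1.307×10^-4 m⁴
Effective length L_e = K·L = 0.7 × 4.96 = 3.472 m
P_cr = π²EI / L_e² = π² × 99.1×10⁹ × 1.307×10^-4 / 3.472² = 1.060×10^7 N

P_cr ≈ 10600 kN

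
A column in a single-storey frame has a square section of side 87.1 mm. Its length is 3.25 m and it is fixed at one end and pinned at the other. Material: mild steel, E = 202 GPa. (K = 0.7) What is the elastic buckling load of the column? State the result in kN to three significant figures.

P_cr ≈ 1850 kN

I = a⁴/12 = 87.1⁴/12 = 4.796×10^6 mm⁴
I = 4.796×10^6 mm⁴ = 4.796×10^-6 m⁴
Effective length L_e = K·L = 0.7 × 3.25 = 2.275 m
P_cr = π²EI / L_e² = π² × 202×10⁹ × 4.796×10^-6 / 2.275² = 1.847×10^6 N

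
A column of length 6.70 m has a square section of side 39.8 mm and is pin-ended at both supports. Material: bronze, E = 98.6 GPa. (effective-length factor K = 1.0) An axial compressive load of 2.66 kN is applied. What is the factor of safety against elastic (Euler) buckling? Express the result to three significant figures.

I = a⁴/12 = 39.8⁴/12 = 2.091×10^5 mm⁴
I = 2.091×10^5 mm⁴ = 2.091×10^-7 m⁴
Effective length L_e = K·L = 1 × 6.70 = 6.700 m
P_cr = π²EI / L_e² = π² × 98.6×10⁹ × 2.091×10^-7 / 6.700² = 4.533×10^3 N
Factor of safety n = P_cr / P = 4.5329 / 2.66 = 1.70

n ≈ 1.70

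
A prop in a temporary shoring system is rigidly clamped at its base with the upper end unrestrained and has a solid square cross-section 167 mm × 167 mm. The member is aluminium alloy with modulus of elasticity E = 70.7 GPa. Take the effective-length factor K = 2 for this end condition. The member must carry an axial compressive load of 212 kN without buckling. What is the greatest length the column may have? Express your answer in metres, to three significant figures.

L_max ≈ 7.30 m

I = a⁴/12 = 167⁴/12 = 6.482×10^7 mm⁴
I = 6.482×10^-5 m⁴
At the buckling limit P_cr = P = 2.120×10^5 N
From P_cr = π²EI/(K·L)²:  L = (1/K)·√(π²EI/P_cr) = (1/2)·√(π²×7.07×10^10×6.482×10^-5/2.120×10^5)
L = 7.30 m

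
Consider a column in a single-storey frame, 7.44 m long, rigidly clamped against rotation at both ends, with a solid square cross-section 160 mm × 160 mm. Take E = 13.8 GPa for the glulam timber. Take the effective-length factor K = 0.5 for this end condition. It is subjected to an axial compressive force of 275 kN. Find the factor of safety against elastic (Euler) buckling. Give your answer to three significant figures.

I = a⁴/12 = 160⁴/12 = 5.461×10^7 mm⁴
I = 5.461×10^7 mm⁴ = 5.461×10^-5 m⁴
Effective length L_e = K·L = 0.5 × 7.44 = 3.720 m
P_cr = π²EI / L_e² = π² × 13.8×10⁹ × 5.461×10^-5 / 3.720² = 5.375×10^5 N
Factor of safety n = P_cr / P = 537.52 / 275 = 1.95

n ≈ 1.95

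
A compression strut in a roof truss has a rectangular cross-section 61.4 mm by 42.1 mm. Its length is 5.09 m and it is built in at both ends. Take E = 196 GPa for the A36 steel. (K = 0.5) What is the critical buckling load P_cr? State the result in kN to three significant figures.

P_cr ≈ 114 kN

Buckling occurs about the weak axis: I_min = h·b³/12 with b = 42.1 mm (the shorter side).
I_min = 61.4×42.1³/12 = 3.818×10^5 mm⁴
I = 3.818×10^5 mm⁴ = 3.818×10^-7 m⁴
Effective length L_e = K·L = 0.5 × 5.09 = 2.545 m
P_cr = π²EI / L_e² = π² × 196×10⁹ × 3.818×10^-7 / 2.545² = 1.140×10^5 N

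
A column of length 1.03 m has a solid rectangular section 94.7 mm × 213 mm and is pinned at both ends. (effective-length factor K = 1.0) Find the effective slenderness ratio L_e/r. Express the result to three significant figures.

Buckling occurs about the weak axis: I_min = h·b³/12 with b = 94.7 mm (the shorter side).
I_min = 213×94.7³/12 = 1.507×10^7 mm⁴
A = 2.017×10^4 mm²;  r_min = √(I/A) = √(1.507×10^7/2.017×10^4) = 27.34 mm
L_e = K·L = 1 × 1.03 m = 1.030 m = 1030.0 mm
λ = L_e / r_min = 1030.0 / 27.34 = 37.7

λ ≈ 37.7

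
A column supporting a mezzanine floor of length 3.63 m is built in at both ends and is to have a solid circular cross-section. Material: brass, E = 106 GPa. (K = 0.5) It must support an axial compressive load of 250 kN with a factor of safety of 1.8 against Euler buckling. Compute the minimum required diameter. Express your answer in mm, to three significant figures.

d ≈ 73.3 mm

Required P_cr = n·P = 1.8 × 250 = 450.0 kN
L_e = K·L = 0.5 × 3.63 = 1.815 m
Required I = P_cr·L_e²/(π²E) = 4.500×10^5 × 1.815² / (π² × 1.06×10^11) = 1.417×10^-6 m⁴
I_req = 1.417×10^6 mm⁴
Solid circle: I = πd⁴/64  ⇒  d = (64I/π)^(1/4) = (64×1.417×10^6/π)^(1/4) = 73.3 mm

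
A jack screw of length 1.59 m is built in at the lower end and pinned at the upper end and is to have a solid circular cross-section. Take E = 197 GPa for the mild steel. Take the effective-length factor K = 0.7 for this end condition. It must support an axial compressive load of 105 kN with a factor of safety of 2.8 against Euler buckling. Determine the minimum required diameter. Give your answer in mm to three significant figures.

Required P_cr = n·P = 2.8 × 105 = 294.0 kN
L_e = K·L = 0.7 × 1.59 = 1.113 m
Required I = P_cr·L_e²/(π²E) = 2.940×10^5 × 1.113² / (π² × 1.97×10^11) = 1.873×10^-7 m⁴
I_req = 1.873×10^5 mm⁴
Solid circle: I = πd⁴/64  ⇒  d = (64I/π)^(1/4) = (64×1.873×10^5/π)^(1/4) = 44.2 mm

d ≈ 44.2 mm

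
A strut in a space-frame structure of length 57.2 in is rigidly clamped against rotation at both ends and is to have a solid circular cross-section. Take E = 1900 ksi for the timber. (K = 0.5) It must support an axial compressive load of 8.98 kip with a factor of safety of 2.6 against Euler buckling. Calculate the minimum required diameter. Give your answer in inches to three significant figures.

d ≈ 2.13 in

Required P_cr = n·P = 2.6 × 8.98 = 23.35 kip
L_e = K·L = 0.5 × 57.2 = 28.60 in
Required I = P_cr·L_e²/(π²E) = 2.335×10^4 × 28.60² / (π² × 1.90×10^6) = 1.018 in⁴
Solid circle: I = πd⁴/64  ⇒  d = (64I/π)^(1/4) = (64×1.018/π)^(1/4) = 2.13 in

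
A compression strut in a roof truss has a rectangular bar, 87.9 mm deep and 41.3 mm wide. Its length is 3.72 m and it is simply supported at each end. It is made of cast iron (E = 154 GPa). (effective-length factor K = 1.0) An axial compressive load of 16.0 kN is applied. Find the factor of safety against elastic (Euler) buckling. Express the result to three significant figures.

Buckling occurs about the weak axis: I_min = h·b³/12 with b = 41.3 mm (the shorter side).
I_min = 87.9×41.3³/12 = 5.160×10^5 mm⁴
I = 5.160×10^5 mm⁴ = 5.160×10^-7 m⁴
Effective length L_e = K·L = 1 × 3.72 = 3.720 m
P_cr = π²EI / L_e² = π² × 154×10⁹ × 5.160×10^-7 / 3.720² = 5.668×10^4 N
Factor of safety n = P_cr / P = 56.675 / 16.0 = 3.54

n ≈ 3.54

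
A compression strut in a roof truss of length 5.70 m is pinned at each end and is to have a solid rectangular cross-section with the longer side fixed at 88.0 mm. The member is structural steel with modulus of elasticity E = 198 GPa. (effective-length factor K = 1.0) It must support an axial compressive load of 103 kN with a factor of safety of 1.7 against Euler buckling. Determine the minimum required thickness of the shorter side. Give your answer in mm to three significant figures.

b ≈ 73.5 mm

Required P_cr = n·P = 1.7 × 103 = 175.1 kN
L_e = K·L = 1 × 5.70 = 5.700 m
Required I = P_cr·L_e²/(π²E) = 1.751×10^5 × 5.700² / (π² × 1.98×10^11) = 2.911×10^-6 m⁴
I_req = 2.911×10^6 mm⁴
Rectangle, weak axis: I_min = h·b³/12 with h = 88.0 mm fixed  ⇒  b = (12I/h)^(1/3) = 73.5 mm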